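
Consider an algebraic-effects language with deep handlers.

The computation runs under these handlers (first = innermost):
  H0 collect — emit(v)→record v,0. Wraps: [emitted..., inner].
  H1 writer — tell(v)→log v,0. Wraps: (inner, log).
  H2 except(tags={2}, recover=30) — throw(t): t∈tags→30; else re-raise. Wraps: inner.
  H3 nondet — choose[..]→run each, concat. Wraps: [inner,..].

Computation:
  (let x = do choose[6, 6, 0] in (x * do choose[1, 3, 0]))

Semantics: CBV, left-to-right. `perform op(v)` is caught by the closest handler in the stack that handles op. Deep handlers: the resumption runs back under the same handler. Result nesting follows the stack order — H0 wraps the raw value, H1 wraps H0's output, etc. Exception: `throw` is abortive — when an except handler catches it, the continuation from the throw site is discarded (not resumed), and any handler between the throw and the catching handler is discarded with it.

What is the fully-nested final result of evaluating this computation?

Evaluation trace:
choose[6, 6, 0] @ H3
  branch[0] choose=6:
    choose[1, 3, 0] @ H3
      branch[0] choose=1:
        H0 returns [6]
        H1 returns ([6], ())
        H2 returns ([6], ())
        H3 returns [([6], ())]
      branch[1] choose=3:
        H0 returns [18]
        H1 returns ([18], ())
        H2 returns ([18], ())
        H3 returns [([18], ())]
      branch[2] choose=0:
        H0 returns [0]
        H1 returns ([0], ())
        H2 returns ([0], ())
        H3 returns [([0], ())]
  branch[1] choose=6:
    choose[1, 3, 0] @ H3
      branch[0] choose=1:
        H0 returns [6]
        H1 returns ([6], ())
        H2 returns ([6], ())
        H3 returns [([6], ())]
      branch[1] choose=3:
        H0 returns [18]
        H1 returns ([18], ())
        H2 returns ([18], ())
        H3 returns [([18], ())]
      branch[2] choose=0:
        H0 returns [0]
        H1 returns ([0], ())
        H2 returns ([0], ())
        H3 returns [([0], ())]
  branch[2] choose=0:
    choose[1, 3, 0] @ H3
      branch[0] choose=1:
        H0 returns [0]
        H1 returns ([0], ())
        H2 returns ([0], ())
        H3 returns [([0], ())]
      branch[1] choose=3:
        H0 returns [0]
        H1 returns ([0], ())
        H2 returns ([0], ())
        H3 returns [([0], ())]
      branch[2] choose=0:
        H0 returns [0]
        H1 returns ([0], ())
        H2 returns ([0], ())
        H3 returns [([0], ())]
= [([6], ()), ([18], ()), ([0], ()), ([6], ()), ([18], ()), ([0], ()), ([0], ()), ([0], ()), ([0], ())]

Answer: [([6], ()), ([18], ()), ([0], ()), ([6], ()), ([18], ()), ([0], ()), ([0], ()), ([0], ()), ([0], ())]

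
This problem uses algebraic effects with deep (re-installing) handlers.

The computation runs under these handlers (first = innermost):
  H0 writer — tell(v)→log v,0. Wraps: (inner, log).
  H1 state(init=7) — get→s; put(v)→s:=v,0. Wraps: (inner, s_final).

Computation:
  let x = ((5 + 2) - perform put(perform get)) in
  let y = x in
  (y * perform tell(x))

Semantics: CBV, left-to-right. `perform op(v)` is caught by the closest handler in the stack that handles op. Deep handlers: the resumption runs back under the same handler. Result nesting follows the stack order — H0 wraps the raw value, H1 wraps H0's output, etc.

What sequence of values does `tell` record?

Answer: (7)

Evaluation trace:
get @ H1 ⇒ 7
put(7) @ H1 ⇒ s:=7
tell(7) @ H0 ⇒ log+=7
H0 returns (0, (7))
H1 returns ((0, (7)), 7)
= ((0, (7)), 7)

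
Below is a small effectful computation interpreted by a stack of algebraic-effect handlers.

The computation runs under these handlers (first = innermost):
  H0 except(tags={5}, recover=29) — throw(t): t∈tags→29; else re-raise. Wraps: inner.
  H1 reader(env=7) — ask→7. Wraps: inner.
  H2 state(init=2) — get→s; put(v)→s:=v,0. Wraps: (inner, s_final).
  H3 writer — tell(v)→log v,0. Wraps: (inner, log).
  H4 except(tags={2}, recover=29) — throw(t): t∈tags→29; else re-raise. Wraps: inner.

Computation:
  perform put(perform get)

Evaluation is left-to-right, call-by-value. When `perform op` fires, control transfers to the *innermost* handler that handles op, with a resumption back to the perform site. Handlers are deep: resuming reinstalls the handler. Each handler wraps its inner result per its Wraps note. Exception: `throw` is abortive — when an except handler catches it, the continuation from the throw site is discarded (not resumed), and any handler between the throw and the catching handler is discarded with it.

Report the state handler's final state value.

Evaluation trace:
get @ H2 ⇒ 2
put(2) @ H2 ⇒ s:=2
H0 returns 0
H1 returns 0
H2 returns (0, 2)
H3 returns ((0, 2), ())
H4 returns ((0, 2), ())
= ((0, 2), ())

Answer: 2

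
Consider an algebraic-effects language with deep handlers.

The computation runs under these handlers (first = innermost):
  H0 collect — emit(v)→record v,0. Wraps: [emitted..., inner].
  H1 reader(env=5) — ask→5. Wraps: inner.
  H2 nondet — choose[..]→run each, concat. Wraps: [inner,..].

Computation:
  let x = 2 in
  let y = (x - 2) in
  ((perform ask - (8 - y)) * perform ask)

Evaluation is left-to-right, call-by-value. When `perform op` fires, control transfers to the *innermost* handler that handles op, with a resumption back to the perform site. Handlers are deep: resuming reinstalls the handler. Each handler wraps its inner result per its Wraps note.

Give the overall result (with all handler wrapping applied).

Evaluation trace:
ask @ H1 ⇒ 5
ask @ H1 ⇒ 5
H0 returns [-15]
H1 returns [-15]
H2 returns [[-15]]
= [[-15]]

Answer: [[-15]]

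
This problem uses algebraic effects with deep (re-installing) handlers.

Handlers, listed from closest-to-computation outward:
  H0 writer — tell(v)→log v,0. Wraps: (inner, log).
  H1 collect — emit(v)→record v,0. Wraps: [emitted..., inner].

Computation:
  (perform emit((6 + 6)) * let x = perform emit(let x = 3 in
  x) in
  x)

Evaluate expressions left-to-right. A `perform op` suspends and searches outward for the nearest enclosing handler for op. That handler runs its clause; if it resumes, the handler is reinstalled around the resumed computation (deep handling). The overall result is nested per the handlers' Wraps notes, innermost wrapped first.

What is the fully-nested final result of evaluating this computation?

Answer: [12, 3, (0, ())]

Step-by-step:
emit(12) @ H1 ⇒ out+=12
emit(3) @ H1 ⇒ out+=3
H0 returns (0, ())
H1 returns [12, 3, (0, ())]
= [12, 3, (0, ())]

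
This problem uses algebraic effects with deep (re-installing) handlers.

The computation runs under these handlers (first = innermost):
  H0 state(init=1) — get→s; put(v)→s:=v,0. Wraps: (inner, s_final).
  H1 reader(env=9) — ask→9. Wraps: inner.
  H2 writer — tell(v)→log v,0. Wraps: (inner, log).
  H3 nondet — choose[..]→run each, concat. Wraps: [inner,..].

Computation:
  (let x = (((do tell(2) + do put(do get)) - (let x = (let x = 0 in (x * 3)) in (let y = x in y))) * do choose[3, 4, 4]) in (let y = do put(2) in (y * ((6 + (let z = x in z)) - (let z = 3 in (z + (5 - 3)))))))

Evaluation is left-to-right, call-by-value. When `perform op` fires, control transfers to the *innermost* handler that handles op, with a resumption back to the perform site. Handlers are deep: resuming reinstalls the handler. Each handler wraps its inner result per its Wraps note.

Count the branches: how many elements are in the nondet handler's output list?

Working:
tell(2) @ H2 ⇒ log+=2
get @ H0 ⇒ 1
put(1) @ H0 ⇒ s:=1
choose[3, 4, 4] @ H3
  branch[0] choose=3:
    put(2) @ H0 ⇒ s:=2
    H0 returns (0, 2)
    H1 returns (0, 2)
    H2 returns ((0, 2), (2))
    H3 returns [((0, 2), (2))]
  branch[1] choose=4:
    put(2) @ H0 ⇒ s:=2
    H0 returns (0, 2)
    H1 returns (0, 2)
    H2 returns ((0, 2), (2))
    H3 returns [((0, 2), (2))]
  branch[2] choose=4:
    put(2) @ H0 ⇒ s:=2
    H0 returns (0, 2)
    H1 returns (0, 2)
    H2 returns ((0, 2), (2))
    H3 returns [((0, 2), (2))]
= [((0, 2), (2)), ((0, 2), (2)), ((0, 2), (2))]

Answer: 3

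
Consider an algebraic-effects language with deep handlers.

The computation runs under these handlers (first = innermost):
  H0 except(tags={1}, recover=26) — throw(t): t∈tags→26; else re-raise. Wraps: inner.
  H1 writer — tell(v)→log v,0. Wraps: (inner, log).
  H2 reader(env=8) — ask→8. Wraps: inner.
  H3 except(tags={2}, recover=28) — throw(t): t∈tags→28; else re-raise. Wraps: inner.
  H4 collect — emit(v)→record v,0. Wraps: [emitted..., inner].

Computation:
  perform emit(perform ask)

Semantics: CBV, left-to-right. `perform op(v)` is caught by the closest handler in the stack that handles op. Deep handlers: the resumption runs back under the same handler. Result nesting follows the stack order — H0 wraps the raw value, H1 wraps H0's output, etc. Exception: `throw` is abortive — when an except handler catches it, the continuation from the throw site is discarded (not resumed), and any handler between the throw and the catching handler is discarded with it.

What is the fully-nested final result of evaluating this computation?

Answer: [8, (0, ())]

Step-by-step:
ask @ H2 ⇒ 8
emit(8) @ H4 ⇒ out+=8
H0 returns 0
H1 returns (0, ())
H2 returns (0, ())
H3 returns (0, ())
H4 returns [8, (0, ())]
= [8, (0, ())]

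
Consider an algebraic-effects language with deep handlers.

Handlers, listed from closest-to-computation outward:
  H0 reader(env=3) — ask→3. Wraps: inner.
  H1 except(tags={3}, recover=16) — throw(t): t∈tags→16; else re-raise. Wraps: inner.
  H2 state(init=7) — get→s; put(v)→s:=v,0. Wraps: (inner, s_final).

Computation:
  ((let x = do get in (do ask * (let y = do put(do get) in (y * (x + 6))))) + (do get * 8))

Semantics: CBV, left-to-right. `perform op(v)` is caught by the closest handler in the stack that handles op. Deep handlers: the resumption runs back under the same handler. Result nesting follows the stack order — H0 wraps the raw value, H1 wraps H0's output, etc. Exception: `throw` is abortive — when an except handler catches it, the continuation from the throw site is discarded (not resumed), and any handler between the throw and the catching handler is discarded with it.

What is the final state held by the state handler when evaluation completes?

Answer: 7

Evaluation trace:
get @ H2 ⇒ 7
ask @ H0 ⇒ 3
get @ H2 ⇒ 7
put(7) @ H2 ⇒ s:=7
get @ H2 ⇒ 7
H0 returns 56
H1 returns 56
H2 returns (56, 7)
= (56, 7)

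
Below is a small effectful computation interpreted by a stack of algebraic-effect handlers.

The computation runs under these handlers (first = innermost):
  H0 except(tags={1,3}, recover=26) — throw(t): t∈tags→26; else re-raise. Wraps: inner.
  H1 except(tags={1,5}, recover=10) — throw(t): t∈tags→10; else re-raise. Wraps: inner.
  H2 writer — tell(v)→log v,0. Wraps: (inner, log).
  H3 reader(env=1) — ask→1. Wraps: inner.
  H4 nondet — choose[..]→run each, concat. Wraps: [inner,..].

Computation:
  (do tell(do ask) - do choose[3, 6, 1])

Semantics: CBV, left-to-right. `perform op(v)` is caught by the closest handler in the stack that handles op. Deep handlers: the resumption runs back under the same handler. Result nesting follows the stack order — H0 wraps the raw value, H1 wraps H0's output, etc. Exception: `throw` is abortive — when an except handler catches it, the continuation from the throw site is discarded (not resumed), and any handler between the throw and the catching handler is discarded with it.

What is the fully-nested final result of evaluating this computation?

Answer: [(-3, (1)), (-6, (1)), (-1, (1))]

Evaluation trace:
ask @ H3 ⇒ 1
tell(1) @ H2 ⇒ log+=1
choose[3, 6, 1] @ H4
  branch[0] choose=3:
    H0 returns -3
    H1 returns -3
    H2 returns (-3, (1))
    H3 returns (-3, (1))
    H4 returns [(-3, (1))]
  branch[1] choose=6:
    H0 returns -6
    H1 returns -6
    H2 returns (-6, (1))
    H3 returns (-6, (1))
    H4 returns [(-6, (1))]
  branch[2] choose=1:
    H0 returns -1
    H1 returns -1
    H2 returns (-1, (1))
    H3 returns (-1, (1))
    H4 returns [(-1, (1))]
= [(-3, (1)), (-6, (1)), (-1, (1))]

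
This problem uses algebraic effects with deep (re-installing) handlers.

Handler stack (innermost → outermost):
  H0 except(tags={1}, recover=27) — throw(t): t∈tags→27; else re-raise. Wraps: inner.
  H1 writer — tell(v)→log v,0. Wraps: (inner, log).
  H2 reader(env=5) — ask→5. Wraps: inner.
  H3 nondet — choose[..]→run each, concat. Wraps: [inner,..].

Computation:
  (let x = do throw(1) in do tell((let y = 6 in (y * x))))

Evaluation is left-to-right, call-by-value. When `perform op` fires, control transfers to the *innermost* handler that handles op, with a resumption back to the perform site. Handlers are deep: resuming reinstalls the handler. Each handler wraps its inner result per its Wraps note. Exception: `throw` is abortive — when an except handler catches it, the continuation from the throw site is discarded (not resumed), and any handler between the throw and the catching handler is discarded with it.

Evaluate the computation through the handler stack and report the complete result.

Working:
throw(1) @ H0 caught ⇒ 27
H1 returns (27, ())
H2 returns (27, ())
H3 returns [(27, ())]
= [(27, ())]

Answer: [(27, ())]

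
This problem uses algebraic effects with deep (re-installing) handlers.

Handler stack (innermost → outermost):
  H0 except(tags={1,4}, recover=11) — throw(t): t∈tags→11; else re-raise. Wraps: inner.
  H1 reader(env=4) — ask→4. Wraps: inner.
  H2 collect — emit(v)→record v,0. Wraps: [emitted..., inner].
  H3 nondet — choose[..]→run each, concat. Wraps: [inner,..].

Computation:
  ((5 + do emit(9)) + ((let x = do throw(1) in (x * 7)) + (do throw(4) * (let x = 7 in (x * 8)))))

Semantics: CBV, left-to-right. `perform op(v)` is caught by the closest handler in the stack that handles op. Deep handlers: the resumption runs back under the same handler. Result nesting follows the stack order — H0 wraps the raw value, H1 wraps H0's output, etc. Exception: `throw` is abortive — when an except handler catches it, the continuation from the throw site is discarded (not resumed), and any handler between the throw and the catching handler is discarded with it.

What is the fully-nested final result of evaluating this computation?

Evaluation trace:
emit(9) @ H2 ⇒ out+=9
throw(1) @ H0 caught ⇒ 11
H1 returns 11
H2 returns [9, 11]
H3 returns [[9, 11]]
= [[9, 11]]

Answer: [[9, 11]]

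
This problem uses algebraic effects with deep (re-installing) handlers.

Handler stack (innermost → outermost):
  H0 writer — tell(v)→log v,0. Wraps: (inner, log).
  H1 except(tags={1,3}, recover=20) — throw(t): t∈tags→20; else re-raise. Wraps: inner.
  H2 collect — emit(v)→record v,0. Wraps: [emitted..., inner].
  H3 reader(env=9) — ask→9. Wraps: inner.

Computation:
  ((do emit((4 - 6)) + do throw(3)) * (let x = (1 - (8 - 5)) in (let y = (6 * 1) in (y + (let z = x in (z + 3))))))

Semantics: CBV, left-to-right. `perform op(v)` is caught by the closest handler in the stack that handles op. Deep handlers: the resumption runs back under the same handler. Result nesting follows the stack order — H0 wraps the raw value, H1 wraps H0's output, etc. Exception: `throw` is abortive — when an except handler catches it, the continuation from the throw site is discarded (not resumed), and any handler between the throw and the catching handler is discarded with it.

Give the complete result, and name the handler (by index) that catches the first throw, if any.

Answer: [-2, 20] ; first throw caught by: H1

Working:
emit(-2) @ H2 ⇒ out+=-2
throw(3) @ H1 caught ⇒ 20
H2 returns [-2, 20]
H3 returns [-2, 20]
= [-2, 20]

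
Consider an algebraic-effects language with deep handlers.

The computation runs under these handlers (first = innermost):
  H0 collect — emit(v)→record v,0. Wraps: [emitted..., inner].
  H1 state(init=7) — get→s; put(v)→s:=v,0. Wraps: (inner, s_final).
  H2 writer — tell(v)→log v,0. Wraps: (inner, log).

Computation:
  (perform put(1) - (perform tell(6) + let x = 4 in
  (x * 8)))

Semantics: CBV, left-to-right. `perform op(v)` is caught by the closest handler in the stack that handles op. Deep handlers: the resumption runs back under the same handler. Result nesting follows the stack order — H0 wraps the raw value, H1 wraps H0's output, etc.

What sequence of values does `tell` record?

Step-by-step:
put(1) @ H1 ⇒ s:=1
tell(6) @ H2 ⇒ log+=6
H0 returns [-32]
H1 returns ([-32], 1)
H2 returns (([-32], 1), (6))
= (([-32], 1), (6))

Answer: (6)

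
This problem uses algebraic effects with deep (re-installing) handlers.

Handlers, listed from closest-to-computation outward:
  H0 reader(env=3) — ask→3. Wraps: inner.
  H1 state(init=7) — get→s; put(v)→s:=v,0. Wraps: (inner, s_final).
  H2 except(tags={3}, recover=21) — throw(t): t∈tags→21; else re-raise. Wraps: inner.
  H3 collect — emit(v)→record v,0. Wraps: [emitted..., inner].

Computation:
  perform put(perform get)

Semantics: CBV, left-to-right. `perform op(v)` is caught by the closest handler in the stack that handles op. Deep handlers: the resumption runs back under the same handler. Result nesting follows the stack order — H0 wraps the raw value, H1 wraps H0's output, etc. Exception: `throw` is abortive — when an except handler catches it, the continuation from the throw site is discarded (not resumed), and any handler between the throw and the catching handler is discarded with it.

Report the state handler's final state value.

Answer: 7

Working:
get @ H1 ⇒ 7
put(7) @ H1 ⇒ s:=7
H0 returns 0
H1 returns (0, 7)
H2 returns (0, 7)
H3 returns [(0, 7)]
= [(0, 7)]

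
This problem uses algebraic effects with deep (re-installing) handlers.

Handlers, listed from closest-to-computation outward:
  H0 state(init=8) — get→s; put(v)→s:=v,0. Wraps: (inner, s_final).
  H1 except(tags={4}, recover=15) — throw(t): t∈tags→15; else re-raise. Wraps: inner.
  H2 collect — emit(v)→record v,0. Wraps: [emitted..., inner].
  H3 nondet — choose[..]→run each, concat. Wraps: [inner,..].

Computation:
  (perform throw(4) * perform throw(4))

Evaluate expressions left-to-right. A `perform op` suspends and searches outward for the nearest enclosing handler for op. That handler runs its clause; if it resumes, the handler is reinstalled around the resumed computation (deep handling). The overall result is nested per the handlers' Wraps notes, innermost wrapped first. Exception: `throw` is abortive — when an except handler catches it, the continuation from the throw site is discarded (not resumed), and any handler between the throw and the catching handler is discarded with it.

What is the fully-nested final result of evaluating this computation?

Working:
throw(4) @ H1 caught ⇒ 15
H2 returns [15]
H3 returns [[15]]
= [[15]]

Answer: [[15]]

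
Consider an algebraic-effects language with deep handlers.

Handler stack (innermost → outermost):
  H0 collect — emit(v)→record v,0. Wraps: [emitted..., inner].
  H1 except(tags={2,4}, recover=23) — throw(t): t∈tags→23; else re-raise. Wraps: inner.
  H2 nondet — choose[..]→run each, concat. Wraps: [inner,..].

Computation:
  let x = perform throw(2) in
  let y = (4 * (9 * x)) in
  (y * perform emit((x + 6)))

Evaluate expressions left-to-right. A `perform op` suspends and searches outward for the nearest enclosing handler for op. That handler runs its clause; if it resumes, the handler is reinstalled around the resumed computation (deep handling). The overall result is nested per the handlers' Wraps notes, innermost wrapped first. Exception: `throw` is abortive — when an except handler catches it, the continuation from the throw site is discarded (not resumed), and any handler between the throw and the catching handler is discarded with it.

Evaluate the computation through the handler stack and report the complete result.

Evaluation trace:
throw(2) @ H1 caught ⇒ 23
H2 returns [23]
= [23]

Answer: [23]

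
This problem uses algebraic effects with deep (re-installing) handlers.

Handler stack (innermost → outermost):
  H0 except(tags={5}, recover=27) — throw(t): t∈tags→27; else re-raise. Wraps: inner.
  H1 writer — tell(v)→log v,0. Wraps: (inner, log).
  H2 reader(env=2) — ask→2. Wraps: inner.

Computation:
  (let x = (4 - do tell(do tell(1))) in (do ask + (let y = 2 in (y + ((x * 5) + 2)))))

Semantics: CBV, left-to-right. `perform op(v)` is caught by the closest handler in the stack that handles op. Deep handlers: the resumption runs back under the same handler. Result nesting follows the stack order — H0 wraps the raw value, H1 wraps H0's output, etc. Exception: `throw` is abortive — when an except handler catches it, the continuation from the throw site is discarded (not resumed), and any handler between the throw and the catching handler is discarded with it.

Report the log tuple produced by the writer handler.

Working:
tell(1) @ H1 ⇒ log+=1
tell(0) @ H1 ⇒ log+=0
ask @ H2 ⇒ 2
H0 returns 26
H1 returns (26, (1, 0))
H2 returns (26, (1, 0))
= (26, (1, 0))

Answer: (1, 0)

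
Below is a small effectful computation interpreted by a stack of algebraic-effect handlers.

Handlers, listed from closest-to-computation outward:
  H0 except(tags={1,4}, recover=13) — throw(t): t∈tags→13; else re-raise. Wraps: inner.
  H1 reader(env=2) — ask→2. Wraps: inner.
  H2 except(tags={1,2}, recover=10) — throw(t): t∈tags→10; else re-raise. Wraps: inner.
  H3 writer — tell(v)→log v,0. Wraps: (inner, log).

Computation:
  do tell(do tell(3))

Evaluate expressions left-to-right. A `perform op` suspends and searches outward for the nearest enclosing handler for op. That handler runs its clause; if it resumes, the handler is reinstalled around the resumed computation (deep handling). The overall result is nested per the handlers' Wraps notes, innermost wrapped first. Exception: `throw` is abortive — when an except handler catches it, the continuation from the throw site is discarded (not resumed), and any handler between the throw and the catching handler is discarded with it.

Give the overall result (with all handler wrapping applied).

Evaluation trace:
tell(3) @ H3 ⇒ log+=3
tell(0) @ H3 ⇒ log+=0
H0 returns 0
H1 returns 0
H2 returns 0
H3 returns (0, (3, 0))
= (0, (3, 0))

Answer: (0, (3, 0))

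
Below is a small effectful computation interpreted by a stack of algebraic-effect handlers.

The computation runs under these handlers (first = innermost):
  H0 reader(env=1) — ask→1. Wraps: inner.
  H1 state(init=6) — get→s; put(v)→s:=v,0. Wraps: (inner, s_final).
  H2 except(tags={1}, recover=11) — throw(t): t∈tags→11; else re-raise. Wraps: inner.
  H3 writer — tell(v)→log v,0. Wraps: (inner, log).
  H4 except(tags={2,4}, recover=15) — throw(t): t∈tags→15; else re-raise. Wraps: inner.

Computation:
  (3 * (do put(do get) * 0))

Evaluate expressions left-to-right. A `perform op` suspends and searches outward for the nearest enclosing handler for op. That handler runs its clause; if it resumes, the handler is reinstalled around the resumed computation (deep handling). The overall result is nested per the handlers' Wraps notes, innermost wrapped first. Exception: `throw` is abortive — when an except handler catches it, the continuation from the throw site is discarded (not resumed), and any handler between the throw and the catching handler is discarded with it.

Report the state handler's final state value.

Step-by-step:
get @ H1 ⇒ 6
put(6) @ H1 ⇒ s:=6
H0 returns 0
H1 returns (0, 6)
H2 returns (0, 6)
H3 returns ((0, 6), ())
H4 returns ((0, 6), ())
= ((0, 6), ())

Answer: 6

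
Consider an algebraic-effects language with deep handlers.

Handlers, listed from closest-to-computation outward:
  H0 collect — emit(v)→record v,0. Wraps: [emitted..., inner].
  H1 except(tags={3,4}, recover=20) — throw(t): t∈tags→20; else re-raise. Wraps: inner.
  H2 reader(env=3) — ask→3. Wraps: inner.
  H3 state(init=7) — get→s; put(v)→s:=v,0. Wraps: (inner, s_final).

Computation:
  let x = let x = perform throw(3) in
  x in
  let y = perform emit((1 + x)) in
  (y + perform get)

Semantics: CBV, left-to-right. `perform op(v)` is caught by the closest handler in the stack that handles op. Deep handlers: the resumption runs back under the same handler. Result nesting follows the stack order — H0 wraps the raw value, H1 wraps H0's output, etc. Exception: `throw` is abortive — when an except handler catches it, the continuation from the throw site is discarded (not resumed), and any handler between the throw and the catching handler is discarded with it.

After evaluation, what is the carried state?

Answer: 7

Evaluation trace:
throw(3) @ H1 caught ⇒ 20
H2 returns 20
H3 returns (20, 7)
= (20, 7)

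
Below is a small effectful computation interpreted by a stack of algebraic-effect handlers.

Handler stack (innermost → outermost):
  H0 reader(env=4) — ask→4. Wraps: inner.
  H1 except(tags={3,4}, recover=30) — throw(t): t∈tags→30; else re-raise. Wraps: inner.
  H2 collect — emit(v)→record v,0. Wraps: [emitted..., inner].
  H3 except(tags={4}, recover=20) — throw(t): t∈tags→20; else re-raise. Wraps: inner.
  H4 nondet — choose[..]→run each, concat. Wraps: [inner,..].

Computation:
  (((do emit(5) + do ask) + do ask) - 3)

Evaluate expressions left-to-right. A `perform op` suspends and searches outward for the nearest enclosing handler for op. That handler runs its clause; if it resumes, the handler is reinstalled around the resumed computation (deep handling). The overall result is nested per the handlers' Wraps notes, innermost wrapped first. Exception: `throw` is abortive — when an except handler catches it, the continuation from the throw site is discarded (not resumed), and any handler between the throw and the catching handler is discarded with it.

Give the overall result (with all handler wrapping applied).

Evaluation trace:
emit(5) @ H2 ⇒ out+=5
ask @ H0 ⇒ 4
ask @ H0 ⇒ 4
H0 returns 5
H1 returns 5
H2 returns [5, 5]
H3 returns [5, 5]
H4 returns [[5, 5]]
= [[5, 5]]

Answer: [[5, 5]]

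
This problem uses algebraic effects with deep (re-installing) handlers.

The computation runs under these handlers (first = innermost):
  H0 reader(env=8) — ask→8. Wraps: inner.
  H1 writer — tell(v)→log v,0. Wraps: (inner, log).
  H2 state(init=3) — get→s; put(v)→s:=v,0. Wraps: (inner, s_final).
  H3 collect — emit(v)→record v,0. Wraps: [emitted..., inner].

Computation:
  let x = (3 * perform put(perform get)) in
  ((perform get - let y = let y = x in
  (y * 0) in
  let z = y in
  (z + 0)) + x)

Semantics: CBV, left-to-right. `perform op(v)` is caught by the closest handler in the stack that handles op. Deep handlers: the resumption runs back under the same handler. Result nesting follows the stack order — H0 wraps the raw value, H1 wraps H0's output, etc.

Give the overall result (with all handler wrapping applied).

Answer: [((3, ()), 3)]

Working:
get @ H2 ⇒ 3
put(3) @ H2 ⇒ s:=3
get @ H2 ⇒ 3
H0 returns 3
H1 returns (3, ())
H2 returns ((3, ()), 3)
H3 returns [((3, ()), 3)]
= [((3, ()), 3)]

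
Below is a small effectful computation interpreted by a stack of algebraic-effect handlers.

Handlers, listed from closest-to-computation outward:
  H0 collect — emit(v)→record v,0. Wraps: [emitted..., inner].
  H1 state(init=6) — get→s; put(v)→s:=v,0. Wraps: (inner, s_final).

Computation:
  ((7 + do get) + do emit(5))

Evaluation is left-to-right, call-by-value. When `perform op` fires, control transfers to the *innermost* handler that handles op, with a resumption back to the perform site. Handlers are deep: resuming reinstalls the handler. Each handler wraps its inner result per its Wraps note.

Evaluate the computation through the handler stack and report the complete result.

Step-by-step:
get @ H1 ⇒ 6
emit(5) @ H0 ⇒ out+=5
H0 returns [5, 13]
H1 returns ([5, 13], 6)
= ([5, 13], 6)

Answer: ([5, 13], 6)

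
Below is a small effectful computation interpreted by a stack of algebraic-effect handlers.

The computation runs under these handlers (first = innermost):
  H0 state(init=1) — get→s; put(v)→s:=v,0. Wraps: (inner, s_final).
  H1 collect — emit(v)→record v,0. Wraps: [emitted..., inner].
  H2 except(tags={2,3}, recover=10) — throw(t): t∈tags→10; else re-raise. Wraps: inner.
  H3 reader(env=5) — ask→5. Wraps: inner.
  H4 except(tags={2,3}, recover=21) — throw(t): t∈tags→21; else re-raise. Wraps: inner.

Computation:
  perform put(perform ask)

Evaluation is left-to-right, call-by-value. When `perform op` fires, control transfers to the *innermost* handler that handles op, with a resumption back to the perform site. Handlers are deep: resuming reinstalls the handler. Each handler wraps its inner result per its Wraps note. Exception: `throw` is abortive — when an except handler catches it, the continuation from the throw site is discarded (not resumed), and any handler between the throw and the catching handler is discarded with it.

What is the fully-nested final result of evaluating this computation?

Answer: [(0, 5)]

Step-by-step:
ask @ H3 ⇒ 5
put(5) @ H0 ⇒ s:=5
H0 returns (0, 5)
H1 returns [(0, 5)]
H2 returns [(0, 5)]
H3 returns [(0, 5)]
H4 returns [(0, 5)]
= [(0, 5)]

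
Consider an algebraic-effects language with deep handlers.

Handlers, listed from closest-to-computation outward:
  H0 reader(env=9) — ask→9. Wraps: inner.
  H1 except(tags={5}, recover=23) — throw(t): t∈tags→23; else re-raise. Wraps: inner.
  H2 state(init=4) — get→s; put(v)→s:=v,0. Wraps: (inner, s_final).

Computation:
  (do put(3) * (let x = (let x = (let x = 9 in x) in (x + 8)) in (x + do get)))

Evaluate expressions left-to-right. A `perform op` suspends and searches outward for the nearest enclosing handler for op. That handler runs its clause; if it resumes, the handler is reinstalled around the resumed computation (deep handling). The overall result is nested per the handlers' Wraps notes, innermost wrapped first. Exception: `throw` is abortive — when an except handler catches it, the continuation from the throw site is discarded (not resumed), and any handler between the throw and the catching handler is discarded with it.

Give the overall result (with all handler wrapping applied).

Answer: (0, 3)

Step-by-step:
put(3) @ H2 ⇒ s:=3
get @ H2 ⇒ 3
H0 returns 0
H1 returns 0
H2 returns (0, 3)
= (0, 3)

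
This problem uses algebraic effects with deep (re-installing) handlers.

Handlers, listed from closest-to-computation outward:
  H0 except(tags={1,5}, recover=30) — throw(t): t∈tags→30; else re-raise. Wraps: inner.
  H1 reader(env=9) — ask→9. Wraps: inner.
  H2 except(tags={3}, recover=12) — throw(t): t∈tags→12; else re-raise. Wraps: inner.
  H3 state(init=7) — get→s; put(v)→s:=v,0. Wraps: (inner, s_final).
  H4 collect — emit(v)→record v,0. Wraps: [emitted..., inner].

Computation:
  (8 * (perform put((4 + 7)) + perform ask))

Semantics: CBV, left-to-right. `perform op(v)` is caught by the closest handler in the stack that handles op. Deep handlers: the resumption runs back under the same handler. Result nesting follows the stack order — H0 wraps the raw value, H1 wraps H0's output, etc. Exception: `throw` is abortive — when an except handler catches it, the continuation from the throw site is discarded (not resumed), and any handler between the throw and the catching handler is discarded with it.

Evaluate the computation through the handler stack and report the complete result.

Answer: [(72, 11)]

Working:
put(11) @ H3 ⇒ s:=11
ask @ H1 ⇒ 9
H0 returns 72
H1 returns 72
H2 returns 72
H3 returns (72, 11)
H4 returns [(72, 11)]
= [(72, 11)]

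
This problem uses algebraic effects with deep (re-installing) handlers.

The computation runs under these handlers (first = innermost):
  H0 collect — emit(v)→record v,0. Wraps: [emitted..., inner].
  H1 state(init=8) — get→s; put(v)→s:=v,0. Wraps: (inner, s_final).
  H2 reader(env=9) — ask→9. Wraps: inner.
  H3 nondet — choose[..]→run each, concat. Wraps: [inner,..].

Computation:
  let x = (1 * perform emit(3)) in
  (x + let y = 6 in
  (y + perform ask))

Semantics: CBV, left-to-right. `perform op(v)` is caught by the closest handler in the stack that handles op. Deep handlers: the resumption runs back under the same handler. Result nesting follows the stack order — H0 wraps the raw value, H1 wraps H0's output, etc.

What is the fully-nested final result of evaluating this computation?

Answer: [([3, 15], 8)]

Working:
emit(3) @ H0 ⇒ out+=3
ask @ H2 ⇒ 9
H0 returns [3, 15]
H1 returns ([3, 15], 8)
H2 returns ([3, 15], 8)
H3 returns [([3, 15], 8)]
= [([3, 15], 8)]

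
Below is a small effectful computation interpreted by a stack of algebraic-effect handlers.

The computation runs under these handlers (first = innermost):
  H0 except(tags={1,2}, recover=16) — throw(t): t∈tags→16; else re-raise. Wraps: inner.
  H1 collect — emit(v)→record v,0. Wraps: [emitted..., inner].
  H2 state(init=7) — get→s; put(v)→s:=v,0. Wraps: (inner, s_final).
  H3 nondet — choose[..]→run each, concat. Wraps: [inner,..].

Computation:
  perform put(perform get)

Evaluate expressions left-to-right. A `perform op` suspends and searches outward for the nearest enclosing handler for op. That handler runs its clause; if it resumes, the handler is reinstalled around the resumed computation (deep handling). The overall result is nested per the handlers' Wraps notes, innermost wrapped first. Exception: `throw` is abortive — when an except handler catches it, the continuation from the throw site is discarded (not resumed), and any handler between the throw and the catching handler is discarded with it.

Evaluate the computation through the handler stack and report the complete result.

Evaluation trace:
get @ H2 ⇒ 7
put(7) @ H2 ⇒ s:=7
H0 returns 0
H1 returns [0]
H2 returns ([0], 7)
H3 returns [([0], 7)]
= [([0], 7)]

Answer: [([0], 7)]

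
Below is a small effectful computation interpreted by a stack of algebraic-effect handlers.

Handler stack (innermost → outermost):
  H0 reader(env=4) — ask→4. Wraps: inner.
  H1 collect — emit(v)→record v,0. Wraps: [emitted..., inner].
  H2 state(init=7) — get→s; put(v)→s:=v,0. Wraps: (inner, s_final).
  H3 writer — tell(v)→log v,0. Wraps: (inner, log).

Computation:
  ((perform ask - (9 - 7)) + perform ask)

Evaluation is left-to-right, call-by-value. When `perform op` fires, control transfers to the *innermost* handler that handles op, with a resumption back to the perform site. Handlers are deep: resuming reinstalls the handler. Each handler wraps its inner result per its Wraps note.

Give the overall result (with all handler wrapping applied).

Evaluation trace:
ask @ H0 ⇒ 4
ask @ H0 ⇒ 4
H0 returns 6
H1 returns [6]
H2 returns ([6], 7)
H3 returns (([6], 7), ())
= (([6], 7), ())

Answer: (([6], 7), ())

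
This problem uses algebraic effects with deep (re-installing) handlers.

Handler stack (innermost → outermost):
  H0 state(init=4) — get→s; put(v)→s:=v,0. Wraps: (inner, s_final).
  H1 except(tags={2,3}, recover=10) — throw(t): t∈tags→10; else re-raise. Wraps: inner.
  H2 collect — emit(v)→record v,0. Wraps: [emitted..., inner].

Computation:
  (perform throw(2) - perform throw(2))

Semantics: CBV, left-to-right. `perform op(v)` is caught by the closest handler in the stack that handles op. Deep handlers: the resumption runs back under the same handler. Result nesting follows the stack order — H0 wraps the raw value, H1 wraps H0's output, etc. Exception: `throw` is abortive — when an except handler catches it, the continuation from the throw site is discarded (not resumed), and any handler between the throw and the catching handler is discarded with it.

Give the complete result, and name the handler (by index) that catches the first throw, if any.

Working:
throw(2) @ H1 caught ⇒ 10
H2 returns [10]
= [10]

Answer: [10] ; first throw caught by: H1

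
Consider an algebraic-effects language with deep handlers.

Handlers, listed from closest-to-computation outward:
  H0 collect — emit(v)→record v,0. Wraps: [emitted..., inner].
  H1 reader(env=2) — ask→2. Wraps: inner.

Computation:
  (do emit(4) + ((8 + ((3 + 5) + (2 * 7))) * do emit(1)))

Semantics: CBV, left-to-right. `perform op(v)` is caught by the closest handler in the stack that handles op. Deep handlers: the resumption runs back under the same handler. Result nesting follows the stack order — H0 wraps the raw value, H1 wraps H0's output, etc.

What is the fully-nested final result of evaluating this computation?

Working:
emit(4) @ H0 ⇒ out+=4
emit(1) @ H0 ⇒ out+=1
H0 returns [4, 1, 0]
H1 returns [4, 1, 0]
= [4, 1, 0]

Answer: [4, 1, 0]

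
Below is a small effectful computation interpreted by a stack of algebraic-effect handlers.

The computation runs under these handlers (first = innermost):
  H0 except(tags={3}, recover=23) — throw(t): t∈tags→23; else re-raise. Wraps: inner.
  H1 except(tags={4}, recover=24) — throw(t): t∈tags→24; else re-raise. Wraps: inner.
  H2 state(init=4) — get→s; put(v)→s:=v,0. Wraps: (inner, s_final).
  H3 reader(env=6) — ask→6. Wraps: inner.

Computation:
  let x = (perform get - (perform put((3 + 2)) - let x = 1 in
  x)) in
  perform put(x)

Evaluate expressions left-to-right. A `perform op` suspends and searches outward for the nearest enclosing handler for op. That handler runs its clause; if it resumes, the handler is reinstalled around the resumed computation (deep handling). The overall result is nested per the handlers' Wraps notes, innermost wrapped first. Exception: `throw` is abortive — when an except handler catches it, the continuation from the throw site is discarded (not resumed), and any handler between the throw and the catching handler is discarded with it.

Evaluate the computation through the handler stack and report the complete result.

Answer: (0, 5)

Working:
get @ H2 ⇒ 4
put(5) @ H2 ⇒ s:=5
put(5) @ H2 ⇒ s:=5
H0 returns 0
H1 returns 0
H2 returns (0, 5)
H3 returns (0, 5)
= (0, 5)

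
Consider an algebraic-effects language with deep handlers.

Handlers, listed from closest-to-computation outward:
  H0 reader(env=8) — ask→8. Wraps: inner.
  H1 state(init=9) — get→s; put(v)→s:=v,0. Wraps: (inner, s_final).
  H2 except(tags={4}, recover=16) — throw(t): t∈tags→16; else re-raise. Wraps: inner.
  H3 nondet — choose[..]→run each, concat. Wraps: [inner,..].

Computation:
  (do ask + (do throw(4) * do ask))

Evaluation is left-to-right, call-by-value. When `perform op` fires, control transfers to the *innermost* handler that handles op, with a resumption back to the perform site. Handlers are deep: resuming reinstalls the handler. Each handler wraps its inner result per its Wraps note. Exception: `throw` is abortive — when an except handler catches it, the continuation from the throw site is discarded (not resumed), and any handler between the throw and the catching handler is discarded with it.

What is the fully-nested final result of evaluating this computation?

Answer: [16]

Working:
ask @ H0 ⇒ 8
throw(4) @ H2 caught ⇒ 16
H3 returns [16]
= [16]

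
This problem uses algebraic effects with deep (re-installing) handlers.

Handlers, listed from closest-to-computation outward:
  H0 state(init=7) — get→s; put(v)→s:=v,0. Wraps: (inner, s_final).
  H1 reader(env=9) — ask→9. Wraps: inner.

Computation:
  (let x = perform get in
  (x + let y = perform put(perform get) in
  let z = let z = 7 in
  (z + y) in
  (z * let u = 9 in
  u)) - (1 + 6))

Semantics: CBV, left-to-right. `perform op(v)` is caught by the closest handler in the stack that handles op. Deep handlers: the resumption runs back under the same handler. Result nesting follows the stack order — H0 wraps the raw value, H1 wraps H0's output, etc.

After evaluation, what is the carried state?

Answer: 7

Step-by-step:
get @ H0 ⇒ 7
get @ H0 ⇒ 7
put(7) @ H0 ⇒ s:=7
H0 returns (63, 7)
H1 returns (63, 7)
= (63, 7)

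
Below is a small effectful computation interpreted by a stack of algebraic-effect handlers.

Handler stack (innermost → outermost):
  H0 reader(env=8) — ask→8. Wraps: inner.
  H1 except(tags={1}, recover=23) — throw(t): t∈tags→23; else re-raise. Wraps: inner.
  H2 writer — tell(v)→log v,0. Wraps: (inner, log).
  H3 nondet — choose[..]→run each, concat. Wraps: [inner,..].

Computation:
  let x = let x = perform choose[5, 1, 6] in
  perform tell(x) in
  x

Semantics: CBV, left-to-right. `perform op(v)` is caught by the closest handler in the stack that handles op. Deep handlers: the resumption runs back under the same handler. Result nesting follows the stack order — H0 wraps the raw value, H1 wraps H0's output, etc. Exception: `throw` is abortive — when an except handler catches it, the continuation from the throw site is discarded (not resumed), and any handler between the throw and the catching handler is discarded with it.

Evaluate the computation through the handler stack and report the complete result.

Evaluation trace:
choose[5, 1, 6] @ H3
  branch[0] choose=5:
    tell(5) @ H2 ⇒ log+=5
    H0 returns 0
    H1 returns 0
    H2 returns (0, (5))
    H3 returns [(0, (5))]
  branch[1] choose=1:
    tell(1) @ H2 ⇒ log+=1
    H0 returns 0
    H1 returns 0
    H2 returns (0, (1))
    H3 returns [(0, (1))]
  branch[2] choose=6:
    tell(6) @ H2 ⇒ log+=6
    H0 returns 0
    H1 returns 0
    H2 returns (0, (6))
    H3 returns [(0, (6))]
= [(0, (5)), (0, (1)), (0, (6))]

Answer: [(0, (5)), (0, (1)), (0, (6))]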